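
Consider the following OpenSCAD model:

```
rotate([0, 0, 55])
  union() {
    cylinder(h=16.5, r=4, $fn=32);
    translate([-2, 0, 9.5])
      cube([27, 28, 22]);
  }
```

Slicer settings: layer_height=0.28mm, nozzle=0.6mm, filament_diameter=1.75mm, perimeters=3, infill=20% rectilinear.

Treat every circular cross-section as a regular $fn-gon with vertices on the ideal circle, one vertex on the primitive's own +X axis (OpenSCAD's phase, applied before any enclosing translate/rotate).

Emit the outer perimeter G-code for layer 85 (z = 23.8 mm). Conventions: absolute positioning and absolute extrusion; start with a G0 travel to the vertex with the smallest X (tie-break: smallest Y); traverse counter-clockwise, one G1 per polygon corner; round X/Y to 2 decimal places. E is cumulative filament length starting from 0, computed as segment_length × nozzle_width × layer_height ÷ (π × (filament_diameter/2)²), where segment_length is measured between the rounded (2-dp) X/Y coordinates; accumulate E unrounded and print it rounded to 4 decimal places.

G0 X-24.08 Y14.42 Z23.80
G1 X-1.15 Y-1.64 E1.9553
G1 X14.34 Y20.48 E3.8415
G1 X-8.60 Y36.54 E5.7974
G1 X-24.08 Y14.42 E7.6831

At z = 23.8 mm: the cylinder is not intersected at this z (z outside [0, 16.5]); the cube at (-2, 0) is present — its section is the full 27×28 rectangle; Merging all regions: only the 27×28 cube at (-2, 0) is present, so the union is just that shape — 1 connected region; (rotated 55° about Z; rotation is an isometry so areas/perimeters/island counts are preserved). The outline is a single polygon with 4 vertices. Extrusion per mm of travel: 0.6 × 0.28 / (π × 0.875²) = 0.069846. Accumulating E over each segment gives final E = 7.6831.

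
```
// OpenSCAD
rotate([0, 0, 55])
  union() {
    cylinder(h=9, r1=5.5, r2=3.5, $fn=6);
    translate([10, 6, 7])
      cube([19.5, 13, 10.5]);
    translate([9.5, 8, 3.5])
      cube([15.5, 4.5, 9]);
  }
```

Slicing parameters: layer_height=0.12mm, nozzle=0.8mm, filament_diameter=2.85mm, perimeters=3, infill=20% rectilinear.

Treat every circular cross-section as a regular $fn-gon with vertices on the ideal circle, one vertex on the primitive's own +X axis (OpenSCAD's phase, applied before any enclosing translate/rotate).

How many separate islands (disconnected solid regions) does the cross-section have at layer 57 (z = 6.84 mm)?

2

At z = 6.84 mm: the cone (r1=5.5→r2=3.5) has section circumradius 3.980 here — a regular 6-gon; the cube at (10, 6) does not reach this height (z outside [7, 17.5]); the cube at (9.5, 8) is present — its section is the full 15.5×4.5 rectangle; Taking the union: the 2 present regions are separate (no shared area or edge), so areas and boundary lengths simply add and each stays a separate island — 2 connected regions; (rotated 55° about Z; rotation is an isometry so areas/perimeters/island counts are preserved). Overall, the cross-section has 2 separate islands. Island count = 2.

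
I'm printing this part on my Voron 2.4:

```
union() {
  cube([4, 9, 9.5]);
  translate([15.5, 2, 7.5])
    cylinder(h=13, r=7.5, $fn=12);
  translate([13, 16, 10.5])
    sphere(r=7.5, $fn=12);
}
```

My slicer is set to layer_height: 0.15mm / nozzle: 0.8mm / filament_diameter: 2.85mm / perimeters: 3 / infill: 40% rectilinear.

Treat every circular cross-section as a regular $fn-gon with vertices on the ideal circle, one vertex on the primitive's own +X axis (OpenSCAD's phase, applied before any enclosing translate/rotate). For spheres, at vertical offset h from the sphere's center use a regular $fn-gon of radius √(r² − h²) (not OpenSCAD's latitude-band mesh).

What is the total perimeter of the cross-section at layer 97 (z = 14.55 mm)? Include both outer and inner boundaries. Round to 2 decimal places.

At z = 14.55 mm: the cube is not intersected at this z (z outside [0, 9.5]); the r=7.5 cylinder at (15.5, 2) gives a regular 12-gon of circumradius 7.5 (constant along its height) (perimeter = 2·12·7.500·sin(180°/12) = 46.59 mm); the sphere at (13, 16): section is a regular 12-gon, circumradius = √(r²−h²) = √(7.5²−4.05²) = 6.312 (perimeter = 2·12·6.312·sin(180°/12) = 39.21 mm); Merging all regions: the 2 present regions are separate (no shared area or edge), so areas and boundary lengths simply add and each stays a separate island — boundary = 85.80 mm. Overall, the cross-section has 2 separate islands. Total boundary length (outer) = 85.80 mm.

85.80 mm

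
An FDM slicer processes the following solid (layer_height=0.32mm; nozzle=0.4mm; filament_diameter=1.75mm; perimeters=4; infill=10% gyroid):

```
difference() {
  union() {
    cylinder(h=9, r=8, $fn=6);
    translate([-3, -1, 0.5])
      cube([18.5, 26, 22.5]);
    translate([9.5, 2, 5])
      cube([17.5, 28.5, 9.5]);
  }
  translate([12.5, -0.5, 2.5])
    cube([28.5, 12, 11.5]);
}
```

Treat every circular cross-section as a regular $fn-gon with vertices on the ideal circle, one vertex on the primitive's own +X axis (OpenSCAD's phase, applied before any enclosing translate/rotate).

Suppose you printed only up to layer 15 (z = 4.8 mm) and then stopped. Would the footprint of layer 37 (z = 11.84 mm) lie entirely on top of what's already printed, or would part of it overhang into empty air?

Compare the two slices. At z = 4.8: the cylinder: section is a regular 6-gon, circumradius r=8 (area = (6/2)·8.000²·sin(360°/6) = 166.28 mm²); the 18.5×26 cube at (-3, -1) contributes its full rectangle (area 481.00 mm²); the cube at (9.5, 2) is absent (z outside [5, 14.5]); Merging all regions: the regions partially overlap — summed areas 647.28 mm² minus the doubly-counted overlap 73.07 mm² gives 574.21 mm² — area = 574.21 mm²; the cube at (12.5, -0.5) is present — its section is the full 28.5×12 rectangle (area 342.00 mm²); Subtracting the remaining from the first: starting from that combined region (574.21 mm²), the 28.5×12 cube at (12.5, -0.5) partially overlaps it — only the 36.00 mm² overlap (of its 342.00 mm²) is removed, clipping the outline — area = 538.21 mm². At z = 11.84: the cylinder is not intersected at this z (z outside [0, 9]); the 18.5×26 cube at (-3, -1) contributes its full rectangle (area 481.00 mm²); the cube at (9.5, 2) is present — its section is the full 17.5×28.5 rectangle (area 498.75 mm²); Merging all regions: the regions partially overlap — summed areas 979.75 mm² minus the doubly-counted overlap 138.00 mm² gives 841.75 mm² — area = 841.75 mm²; the cube at (12.5, -0.5) is present — its section is the full 28.5×12 rectangle (area 342.00 mm²); Taking the first minus the rest: starting from that combined region (841.75 mm²), the 28.5×12 cube at (12.5, -0.5) partially overlaps it — only the 145.25 mm² overlap (of its 342.00 mm²) is removed, clipping the outline — area = 696.50 mm². Checking containment: at z = 11.84 the cross-section extends beyond the z = 4.8 cross-section by about 251.50 mm².

part overhangs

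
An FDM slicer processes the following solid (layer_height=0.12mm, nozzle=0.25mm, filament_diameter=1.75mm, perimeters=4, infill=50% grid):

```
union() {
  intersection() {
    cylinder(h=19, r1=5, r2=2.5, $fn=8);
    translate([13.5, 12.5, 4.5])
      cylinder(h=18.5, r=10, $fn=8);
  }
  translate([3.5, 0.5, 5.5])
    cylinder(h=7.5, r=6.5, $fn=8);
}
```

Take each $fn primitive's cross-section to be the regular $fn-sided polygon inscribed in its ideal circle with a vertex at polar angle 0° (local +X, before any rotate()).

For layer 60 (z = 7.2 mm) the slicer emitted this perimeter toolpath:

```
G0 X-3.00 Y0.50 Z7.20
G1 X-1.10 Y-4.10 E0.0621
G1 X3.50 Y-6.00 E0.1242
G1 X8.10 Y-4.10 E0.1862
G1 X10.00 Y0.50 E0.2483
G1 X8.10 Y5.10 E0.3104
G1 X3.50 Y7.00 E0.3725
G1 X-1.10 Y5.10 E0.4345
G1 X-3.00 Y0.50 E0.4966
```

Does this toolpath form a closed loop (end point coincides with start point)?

Start point (G0): (-3.00, 0.50). End point (last G1): the path returns to the start — closed.

yes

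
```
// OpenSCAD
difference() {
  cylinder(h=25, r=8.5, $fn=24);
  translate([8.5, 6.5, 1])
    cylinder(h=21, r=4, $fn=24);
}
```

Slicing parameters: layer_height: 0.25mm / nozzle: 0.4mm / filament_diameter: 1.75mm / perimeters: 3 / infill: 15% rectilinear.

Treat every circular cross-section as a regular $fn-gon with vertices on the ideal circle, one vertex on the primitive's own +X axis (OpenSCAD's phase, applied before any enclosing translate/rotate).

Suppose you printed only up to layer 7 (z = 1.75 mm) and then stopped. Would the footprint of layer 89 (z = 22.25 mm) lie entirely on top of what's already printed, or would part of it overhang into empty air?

part overhangs

Compare the two slices. At z = 1.75: the r=8.5 cylinder gives a regular 24-gon of circumradius 8.5 (constant along its height) (area = (24/2)·8.500²·sin(360°/24) = 224.40 mm²); the r=4 cylinder at (8.5, 6.5) contributes a regular 24-gon of circumradius 4 (area = (24/2)·4.000²·sin(360°/24) = 49.69 mm²); Subtracting the remaining from the first: starting from the r=8.5 cylinder (224.40 mm²), the r=4 cylinder at (8.5, 6.5) partially overlaps it — only the 6.77 mm² overlap (of its 49.69 mm²) is removed, clipping the outline — area = 217.62 mm². At z = 22.25: the r=8.5 cylinder contributes a regular 24-gon of circumradius 8.5 (area = (24/2)·8.500²·sin(360°/24) = 224.40 mm²); the cylinder at (8.5, 6.5) is absent (z outside [1, 22]); After the difference (first − rest): none of the subtracted shapes is present at this height, so the r=8.5 cylinder is unchanged — area = 224.40 mm². Checking containment: at z = 22.25 the cross-section extends beyond the z = 1.75 cross-section by about 6.77 mm².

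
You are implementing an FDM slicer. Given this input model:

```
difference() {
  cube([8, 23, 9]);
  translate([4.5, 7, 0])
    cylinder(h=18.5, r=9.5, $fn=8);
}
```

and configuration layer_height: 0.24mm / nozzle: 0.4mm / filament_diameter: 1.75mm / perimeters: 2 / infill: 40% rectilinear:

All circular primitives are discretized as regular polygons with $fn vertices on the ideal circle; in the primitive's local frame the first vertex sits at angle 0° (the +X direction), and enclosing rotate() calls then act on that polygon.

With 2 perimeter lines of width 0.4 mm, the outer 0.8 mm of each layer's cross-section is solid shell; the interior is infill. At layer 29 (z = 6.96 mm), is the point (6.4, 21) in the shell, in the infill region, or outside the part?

At z = 6.96 mm: the cube (footprint 8×23) is included at this height; the r=9.5 cylinder at (4.5, 7) contributes a regular 8-gon of circumradius 9.5; After the difference (first − rest): starting from the 8×23 cube, the r=9.5 cylinder at (4.5, 7) partially overlaps it — only the 125.27 mm² overlap (of its 255.27 mm²) is removed, clipping the outline — 1 connected region. Overall, the cross-section is a single solid region. The nearest boundary edge runs (8.00, 23.00)→(8.00, 15.05); distance from the point to it = 1.60 mm. The point is inside the cross-section and 1.60 mm from the nearest boundary — more than the 0.8 mm shell width (2 × 0.4), so it's in the infill interior.

infill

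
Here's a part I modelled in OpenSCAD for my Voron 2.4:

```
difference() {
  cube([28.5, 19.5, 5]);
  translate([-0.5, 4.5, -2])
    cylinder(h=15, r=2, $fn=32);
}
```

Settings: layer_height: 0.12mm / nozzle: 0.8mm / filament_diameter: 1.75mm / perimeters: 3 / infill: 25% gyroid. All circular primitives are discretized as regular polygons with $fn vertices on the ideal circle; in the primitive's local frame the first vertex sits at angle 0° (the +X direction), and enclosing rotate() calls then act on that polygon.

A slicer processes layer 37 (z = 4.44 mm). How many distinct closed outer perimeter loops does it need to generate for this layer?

1

At z = 4.44 mm: the 28.5×19.5 cube contributes its full rectangle; the r=2 cylinder at (-0.5, 4.5) contributes a regular 32-gon of circumradius 2; Subtracting the remaining from the first: starting from the 28.5×19.5 cube, the r=2 cylinder at (-0.5, 4.5) partially overlaps it — only the 4.27 mm² overlap (of its 12.49 mm²) is removed, clipping the outline — 1 connected region. The result has 1 disconnected region.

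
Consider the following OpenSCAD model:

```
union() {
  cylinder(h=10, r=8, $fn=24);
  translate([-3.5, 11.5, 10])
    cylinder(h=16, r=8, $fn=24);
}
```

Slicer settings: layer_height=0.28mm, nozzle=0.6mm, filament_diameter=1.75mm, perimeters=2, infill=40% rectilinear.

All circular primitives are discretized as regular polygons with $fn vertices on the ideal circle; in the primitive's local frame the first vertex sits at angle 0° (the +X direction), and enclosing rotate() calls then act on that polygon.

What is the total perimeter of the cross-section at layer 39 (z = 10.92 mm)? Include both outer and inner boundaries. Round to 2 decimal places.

At z = 10.92 mm: the cylinder is absent (z outside [0, 10]); the cylinder at (-3.5, 11.5): section is a regular 24-gon, circumradius r=8 (perimeter = 2·24·8.000·sin(180°/24) = 50.12 mm); Merging all regions: only the r=8 cylinder at (-3.5, 11.5) is present, so the union is just that shape — boundary = 50.12 mm. Overall, the cross-section is a single solid region. Total boundary length (outer) = 50.12 mm.

50.12 mm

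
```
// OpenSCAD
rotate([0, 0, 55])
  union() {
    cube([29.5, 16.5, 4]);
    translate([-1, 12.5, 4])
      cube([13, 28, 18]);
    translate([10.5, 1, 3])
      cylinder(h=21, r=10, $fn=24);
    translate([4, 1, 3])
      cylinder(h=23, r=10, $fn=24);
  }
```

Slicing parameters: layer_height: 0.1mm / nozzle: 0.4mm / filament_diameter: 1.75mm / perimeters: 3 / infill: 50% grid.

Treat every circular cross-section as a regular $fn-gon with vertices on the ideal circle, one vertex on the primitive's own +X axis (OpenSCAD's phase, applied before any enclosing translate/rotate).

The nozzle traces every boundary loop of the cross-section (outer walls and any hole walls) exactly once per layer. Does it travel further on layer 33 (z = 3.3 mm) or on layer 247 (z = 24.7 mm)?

layer 33 (z = 3.3 mm)

Layer 33 (z = 3.3): the 29.5×16.5 cube contributes its full rectangle (perimeter 92.00 mm); the cube at (-1, 12.5) does not reach this height (z outside [4, 22]); the r=10 cylinder at (10.5, 1) contributes a regular 24-gon of circumradius 10 (perimeter = 2·24·10.000·sin(180°/24) = 62.65 mm); the r=10 cylinder at (4, 1) contributes a regular 24-gon of circumradius 10 (perimeter = 2·24·10.000·sin(180°/24) = 62.65 mm); Combining (union): the regions partially overlap (shared area 383.84 mm²), so the edge portions inside another operand are dropped and the merged outline is re-measured after clipping — boundary = 110.05 mm; (whole slice rotated 55° about Z — lengths, areas and connectivity unchanged). So its perimeter = 110.05 mm. Layer 247 (z = 24.7): the cube is not intersected at this z (z outside [0, 4]); the cube at (-1, 12.5) does not reach this height (z outside [4, 22]); the cylinder at (10.5, 1) is not intersected at this z (z outside [3, 24]); the r=10 cylinder at (4, 1) gives a regular 24-gon of circumradius 10 (constant along its height) (perimeter = 2·24·10.000·sin(180°/24) = 62.65 mm); Taking the union: only the r=10 cylinder at (4, 1) is present, so the union is just that shape — boundary = 62.65 mm; (whole slice rotated 55° about Z — lengths, areas and connectivity unchanged). So its perimeter = 62.65 mm. Layer 33 is larger (110.05 vs 62.65 mm).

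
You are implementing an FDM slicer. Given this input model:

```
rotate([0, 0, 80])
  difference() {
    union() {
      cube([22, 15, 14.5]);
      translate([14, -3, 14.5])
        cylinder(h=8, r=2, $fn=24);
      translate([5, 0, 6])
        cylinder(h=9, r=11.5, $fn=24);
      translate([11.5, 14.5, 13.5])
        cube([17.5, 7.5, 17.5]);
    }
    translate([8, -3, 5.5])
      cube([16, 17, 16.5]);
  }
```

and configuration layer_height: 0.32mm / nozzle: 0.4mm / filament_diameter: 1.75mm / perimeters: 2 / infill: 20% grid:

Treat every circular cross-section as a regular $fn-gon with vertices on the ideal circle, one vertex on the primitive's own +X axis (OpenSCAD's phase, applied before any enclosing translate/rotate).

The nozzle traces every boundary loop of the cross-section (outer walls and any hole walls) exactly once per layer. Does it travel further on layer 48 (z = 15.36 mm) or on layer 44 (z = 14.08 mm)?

layer 44 (z = 14.08 mm)

Layer 48 (z = 15.36): the cube is absent (z outside [0, 14.5]); the r=2 cylinder at (14, -3) gives a regular 24-gon of circumradius 2 (constant along its height) (perimeter = 2·24·2.000·sin(180°/24) = 12.53 mm); the cylinder at (5, 0) does not reach this height (z outside [6, 15]); the 17.5×7.5 cube at (11.5, 14.5) contributes its full rectangle (perimeter 50.00 mm); Merging all regions: the 2 present regions are separate (no shared area or edge), so areas and boundary lengths simply add and each stays a separate island — boundary = 62.53 mm; the cube at (8, -3) is present — its section is the full 16×17 rectangle (perimeter 66.00 mm); Taking the first minus the rest: starting from that combined region, the 16×17 cube at (8, -3) partially overlaps it — only the 6.21 mm² overlap (of its 272.00 mm²) is removed, clipping the outline — boundary = 60.27 mm; (whole slice rotated 80° about Z — lengths, areas and connectivity unchanged). So its perimeter = 60.27 mm. Layer 44 (z = 14.08): the cube (footprint 22×15) is included at this height (perimeter 74.00 mm); the cylinder at (14, -3) is not intersected at this z (z outside [14.5, 22.5]); the r=11.5 cylinder at (5, 0) contributes a regular 24-gon of circumradius 11.5 (perimeter = 2·24·11.500·sin(180°/24) = 72.05 mm); the 17.5×7.5 cube at (11.5, 14.5) contributes its full rectangle (perimeter 50.00 mm); Taking the union: the regions partially overlap (shared area 163.21 mm²), so the edge portions inside another operand are dropped and the merged outline is re-measured after clipping — boundary = 124.08 mm; the cube at (8, -3) is present — its section is the full 16×17 rectangle (perimeter 66.00 mm); Taking the first minus the rest: starting from the result so far, the 16×17 cube at (8, -3) partially overlaps it — only the 220.91 mm² overlap (of its 272.00 mm²) is removed, clipping the outline — boundary = 140.65 mm; (rotated 80° about Z; rotation is an isometry so areas/perimeters/island counts are preserved). So its perimeter = 140.65 mm. Layer 44 is larger (140.65 vs 60.27 mm).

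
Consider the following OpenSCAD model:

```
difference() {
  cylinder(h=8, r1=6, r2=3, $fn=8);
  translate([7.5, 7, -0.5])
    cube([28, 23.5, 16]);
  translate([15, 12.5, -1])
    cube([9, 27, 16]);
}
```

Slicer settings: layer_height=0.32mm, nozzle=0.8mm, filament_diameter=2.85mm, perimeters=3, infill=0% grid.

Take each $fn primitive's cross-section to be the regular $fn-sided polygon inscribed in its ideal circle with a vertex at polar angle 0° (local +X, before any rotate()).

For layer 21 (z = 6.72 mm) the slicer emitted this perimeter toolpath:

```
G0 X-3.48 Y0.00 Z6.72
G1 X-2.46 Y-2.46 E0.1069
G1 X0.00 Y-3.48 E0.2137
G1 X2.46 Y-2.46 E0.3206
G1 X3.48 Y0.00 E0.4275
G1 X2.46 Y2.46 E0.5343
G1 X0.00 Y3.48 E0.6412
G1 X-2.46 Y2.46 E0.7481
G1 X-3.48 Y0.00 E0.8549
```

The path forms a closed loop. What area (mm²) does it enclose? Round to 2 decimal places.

Apply the shoelace formula to the sequence of (X, Y) vertices; enclosed area = 34.24 mm².

34.24 mm²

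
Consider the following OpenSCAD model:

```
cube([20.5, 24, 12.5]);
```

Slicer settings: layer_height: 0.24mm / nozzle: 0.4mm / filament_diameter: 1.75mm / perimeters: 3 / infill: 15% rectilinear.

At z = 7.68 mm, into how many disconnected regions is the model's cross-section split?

1

At z = 7.68 mm: the 20.5×24 cube contributes its full rectangle. The result has 1 disconnected region.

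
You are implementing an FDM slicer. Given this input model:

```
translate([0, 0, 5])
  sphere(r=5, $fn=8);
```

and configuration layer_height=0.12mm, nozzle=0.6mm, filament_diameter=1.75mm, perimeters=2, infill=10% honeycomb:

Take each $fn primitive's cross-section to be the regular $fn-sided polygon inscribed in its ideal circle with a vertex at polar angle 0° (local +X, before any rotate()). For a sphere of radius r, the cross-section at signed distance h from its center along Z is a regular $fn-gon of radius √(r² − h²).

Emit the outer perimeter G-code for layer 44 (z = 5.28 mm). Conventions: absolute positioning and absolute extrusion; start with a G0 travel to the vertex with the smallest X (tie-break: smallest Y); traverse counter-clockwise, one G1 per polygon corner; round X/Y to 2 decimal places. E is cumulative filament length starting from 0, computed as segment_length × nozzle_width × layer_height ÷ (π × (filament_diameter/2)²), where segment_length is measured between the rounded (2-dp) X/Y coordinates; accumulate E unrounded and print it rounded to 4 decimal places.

At z = 5.28 mm: the r=5 sphere contributes a regular 8-gon of circumradius √(5²−0.28²) = 4.992. The outline is a single polygon with 8 vertices. Extrusion per mm of travel: 0.6 × 0.12 / (π × 0.875²) = 0.029934. Accumulating E over each segment gives final E = 0.9148.

G0 X-4.99 Y0.00 Z5.28
G1 X-3.53 Y-3.53 E0.1143
G1 X0.00 Y-4.99 E0.2287
G1 X3.53 Y-3.53 E0.3430
G1 X4.99 Y0.00 E0.4574
G1 X3.53 Y3.53 E0.5717
G1 X0.00 Y4.99 E0.6861
G1 X-3.53 Y3.53 E0.8004
G1 X-4.99 Y0.00 E0.9148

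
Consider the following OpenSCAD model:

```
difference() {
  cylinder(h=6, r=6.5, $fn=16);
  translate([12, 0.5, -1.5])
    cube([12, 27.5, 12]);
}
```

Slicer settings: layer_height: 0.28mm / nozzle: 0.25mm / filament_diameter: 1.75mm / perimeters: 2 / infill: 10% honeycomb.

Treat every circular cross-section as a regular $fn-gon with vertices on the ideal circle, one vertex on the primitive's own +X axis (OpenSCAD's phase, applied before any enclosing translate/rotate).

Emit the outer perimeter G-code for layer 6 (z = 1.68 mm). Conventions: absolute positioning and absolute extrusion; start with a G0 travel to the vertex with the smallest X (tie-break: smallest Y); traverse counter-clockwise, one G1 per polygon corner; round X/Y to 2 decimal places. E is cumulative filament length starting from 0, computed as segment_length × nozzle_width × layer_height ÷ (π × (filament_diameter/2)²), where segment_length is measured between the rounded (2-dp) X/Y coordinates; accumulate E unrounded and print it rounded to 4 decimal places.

G0 X-6.50 Y0.00 Z1.68
G1 X-6.01 Y-2.49 E0.0739
G1 X-4.60 Y-4.60 E0.1477
G1 X-2.49 Y-6.01 E0.2216
G1 X0.00 Y-6.50 E0.2954
G1 X2.49 Y-6.01 E0.3693
G1 X4.60 Y-4.60 E0.4431
G1 X6.01 Y-2.49 E0.5170
G1 X6.50 Y0.00 E0.5908
G1 X6.01 Y2.49 E0.6647
G1 X4.60 Y4.60 E0.7386
G1 X2.49 Y6.01 E0.8124
G1 X0.00 Y6.50 E0.8863
G1 X-2.49 Y6.01 E0.9601
G1 X-4.60 Y4.60 E1.0340
G1 X-6.01 Y2.49 E1.1078
G1 X-6.50 Y0.00 E1.1817

At z = 1.68 mm: the r=6.5 cylinder contributes a regular 16-gon of circumradius 6.5; the cube at (12, 0.5) (footprint 12×27.5) is included at this height; Subtracting the remaining from the first: starting from the r=6.5 cylinder, the 12×27.5 cube at (12, 0.5) misses the remaining region (no effect) — 1 connected region. The outline is a single polygon with 16 vertices. Extrusion per mm of travel: 0.25 × 0.28 / (π × 0.875²) = 0.029103. Accumulating E over each segment gives final E = 1.1817.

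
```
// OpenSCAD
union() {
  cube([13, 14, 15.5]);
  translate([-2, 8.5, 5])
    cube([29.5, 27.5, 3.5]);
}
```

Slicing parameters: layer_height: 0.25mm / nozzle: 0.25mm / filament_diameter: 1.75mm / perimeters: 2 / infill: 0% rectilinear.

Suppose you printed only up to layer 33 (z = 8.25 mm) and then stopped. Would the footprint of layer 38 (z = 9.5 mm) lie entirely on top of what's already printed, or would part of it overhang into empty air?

entirely on top

Compare the two slices. At z = 8.25: the cube (footprint 13×14) is included at this height (area 182.00 mm²); the cube at (-2, 8.5) (footprint 29.5×27.5) is included at this height (area 811.25 mm²); Merging all regions: the regions partially overlap — summed areas 993.25 mm² minus the doubly-counted overlap 71.50 mm² gives 921.75 mm² — area = 921.75 mm². At z = 9.5: the 13×14 cube contributes its full rectangle (area 182.00 mm²); the cube at (-2, 8.5) is absent (z outside [5, 8.5]); Merging all regions: only the 13×14 cube is present, so the union is just that shape — area = 182.00 mm². Checking containment: the cross-section at z = 9.5 is a subset of the cross-section at z = 8.25.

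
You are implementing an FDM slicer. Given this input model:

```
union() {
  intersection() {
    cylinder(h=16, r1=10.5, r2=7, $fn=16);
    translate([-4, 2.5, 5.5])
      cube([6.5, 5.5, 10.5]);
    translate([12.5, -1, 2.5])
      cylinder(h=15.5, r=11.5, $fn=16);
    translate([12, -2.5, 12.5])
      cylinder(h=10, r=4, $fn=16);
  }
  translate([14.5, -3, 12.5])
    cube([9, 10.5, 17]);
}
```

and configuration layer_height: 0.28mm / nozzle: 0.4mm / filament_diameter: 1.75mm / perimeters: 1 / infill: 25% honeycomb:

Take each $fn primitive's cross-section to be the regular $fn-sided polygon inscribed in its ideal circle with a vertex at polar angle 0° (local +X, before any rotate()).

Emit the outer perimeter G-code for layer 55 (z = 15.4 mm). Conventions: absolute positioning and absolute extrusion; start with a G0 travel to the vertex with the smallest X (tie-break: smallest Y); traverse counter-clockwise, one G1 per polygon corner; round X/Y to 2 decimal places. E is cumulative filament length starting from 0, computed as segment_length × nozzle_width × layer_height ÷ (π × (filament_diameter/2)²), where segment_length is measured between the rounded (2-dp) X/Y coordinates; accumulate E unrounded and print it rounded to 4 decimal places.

At z = 15.4 mm: the cone (r1=10.5→r2=7) has section circumradius 7.131 here — a regular 16-gon; the 6.5×5.5 cube at (-4, 2.5) contributes its full rectangle; the r=11.5 cylinder at (12.5, -1) gives a regular 16-gon of circumradius 11.5 (constant along its height); the r=4 cylinder at (12, -2.5) gives a regular 16-gon of circumradius 4 (constant along its height); Taking the intersection: the 6.5×5.5 cube at (-4, 2.5) partially overlaps the cone; clipping to the common part keeps 27.51 mm²; the r=11.5 cylinder at (12.5, -1) partially overlaps the running intersection; clipping to the common part keeps 0.94 mm²; the r=4 cylinder at (12, -2.5) does not overlap the running intersection (empty) — nothing remains; the cube at (14.5, -3) is present — its section is the full 9×10.5 rectangle; Merging all regions: only the 9×10.5 cube at (14.5, -3) is present, so the union is just that shape — 1 connected region. The outline is a single polygon with 4 vertices. Extrusion per mm of travel: 0.4 × 0.28 / (π × 0.875²) = 0.046564. Accumulating E over each segment gives final E = 1.8160.

G0 X14.50 Y-3.00 Z15.40
G1 X23.50 Y-3.00 E0.4191
G1 X23.50 Y7.50 E0.9080
G1 X14.50 Y7.50 E1.3271
G1 X14.50 Y-3.00 E1.8160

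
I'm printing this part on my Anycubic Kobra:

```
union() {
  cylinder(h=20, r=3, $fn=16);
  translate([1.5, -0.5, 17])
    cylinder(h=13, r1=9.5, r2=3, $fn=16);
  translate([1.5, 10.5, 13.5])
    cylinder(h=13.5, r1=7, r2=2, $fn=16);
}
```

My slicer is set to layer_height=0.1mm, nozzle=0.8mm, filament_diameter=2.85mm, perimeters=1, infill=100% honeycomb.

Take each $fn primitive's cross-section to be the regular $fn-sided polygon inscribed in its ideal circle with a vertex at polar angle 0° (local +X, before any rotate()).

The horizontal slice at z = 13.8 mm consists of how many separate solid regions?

2

At z = 13.8 mm: the cylinder: section is a regular 16-gon, circumradius r=3; the cone at (1.5, -0.5) does not reach this height (z outside [17, 30]); the cone at (1.5, 10.5) contributes a regular 16-gon of circumradius 6.889 (interpolated between r1=7 and r2=2 at t=0.022); Taking the union: the 2 present regions are separate (no shared area or edge), so areas and boundary lengths simply add and each stays a separate island — 2 connected regions. The result has 2 disconnected regions.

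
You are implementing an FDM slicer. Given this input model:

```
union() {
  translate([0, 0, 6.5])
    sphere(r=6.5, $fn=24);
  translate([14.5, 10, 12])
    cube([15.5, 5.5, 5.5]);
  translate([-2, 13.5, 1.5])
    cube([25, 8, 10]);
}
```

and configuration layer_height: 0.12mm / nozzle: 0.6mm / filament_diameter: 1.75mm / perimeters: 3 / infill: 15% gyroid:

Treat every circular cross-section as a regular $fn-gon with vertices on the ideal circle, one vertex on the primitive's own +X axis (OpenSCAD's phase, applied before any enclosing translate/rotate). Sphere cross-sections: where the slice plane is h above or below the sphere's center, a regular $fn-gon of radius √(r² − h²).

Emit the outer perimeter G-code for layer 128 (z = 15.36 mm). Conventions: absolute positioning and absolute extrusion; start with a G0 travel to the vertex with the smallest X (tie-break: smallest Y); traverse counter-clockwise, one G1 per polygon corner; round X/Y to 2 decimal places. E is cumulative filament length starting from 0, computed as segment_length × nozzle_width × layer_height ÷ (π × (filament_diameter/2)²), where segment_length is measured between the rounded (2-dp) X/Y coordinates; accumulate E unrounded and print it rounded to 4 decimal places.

At z = 15.36 mm: the sphere does not reach this height (|z−center|=8.860 > r=6.5); the cube at (14.5, 10) is present — its section is the full 15.5×5.5 rectangle; the cube at (-2, 13.5) does not reach this height (z outside [1.5, 11.5]); Merging all regions: only the 15.5×5.5 cube at (14.5, 10) is present, so the union is just that shape — 1 connected region. The outline is a single polygon with 4 vertices. Extrusion per mm of travel: 0.6 × 0.12 / (π × 0.875²) = 0.029934. Accumulating E over each segment gives final E = 1.2572.

G0 X14.50 Y10.00 Z15.36
G1 X30.00 Y10.00 E0.4640
G1 X30.00 Y15.50 E0.6286
G1 X14.50 Y15.50 E1.0926
G1 X14.50 Y10.00 E1.2572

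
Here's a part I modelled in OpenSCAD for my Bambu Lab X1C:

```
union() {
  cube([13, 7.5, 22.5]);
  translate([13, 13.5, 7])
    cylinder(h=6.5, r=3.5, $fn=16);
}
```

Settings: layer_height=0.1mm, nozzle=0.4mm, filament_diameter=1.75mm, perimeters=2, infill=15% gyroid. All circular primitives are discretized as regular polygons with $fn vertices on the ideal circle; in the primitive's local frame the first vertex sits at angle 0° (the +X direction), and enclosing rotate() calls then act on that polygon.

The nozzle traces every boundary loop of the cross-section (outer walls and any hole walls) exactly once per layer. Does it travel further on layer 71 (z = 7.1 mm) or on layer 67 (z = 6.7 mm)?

Layer 71 (z = 7.1): the 13×7.5 cube contributes its full rectangle (perimeter 41.00 mm); the r=3.5 cylinder at (13, 13.5) contributes a regular 16-gon of circumradius 3.5 (perimeter = 2·16·3.500·sin(180°/16) = 21.85 mm); Taking the union: the 2 present regions are separate (no shared area or edge), so areas and boundary lengths simply add and each stays a separate island — boundary = 62.85 mm. So its perimeter = 62.85 mm. Layer 67 (z = 6.7): the cube (footprint 13×7.5) is included at this height (perimeter 41.00 mm); the cylinder at (13, 13.5) does not reach this height (z outside [7, 13.5]); Merging all regions: only the 13×7.5 cube is present, so the union is just that shape — boundary = 41.00 mm. So its perimeter = 41.00 mm. Layer 71 is larger (62.85 vs 41.00 mm).

layer 71 (z = 7.1 mm)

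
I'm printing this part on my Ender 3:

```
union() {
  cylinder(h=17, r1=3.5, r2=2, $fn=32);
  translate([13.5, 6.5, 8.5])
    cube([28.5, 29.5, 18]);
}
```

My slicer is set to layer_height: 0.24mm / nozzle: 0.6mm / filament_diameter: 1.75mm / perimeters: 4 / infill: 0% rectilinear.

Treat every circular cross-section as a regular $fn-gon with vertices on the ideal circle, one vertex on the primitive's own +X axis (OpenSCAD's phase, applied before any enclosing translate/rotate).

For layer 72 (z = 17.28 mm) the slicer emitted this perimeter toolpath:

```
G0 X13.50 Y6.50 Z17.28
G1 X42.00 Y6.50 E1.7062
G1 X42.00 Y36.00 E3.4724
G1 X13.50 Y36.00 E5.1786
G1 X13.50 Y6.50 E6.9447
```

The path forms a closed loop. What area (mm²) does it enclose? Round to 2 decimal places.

Apply the shoelace formula to the sequence of (X, Y) vertices; enclosed area = 840.75 mm².

840.75 mm²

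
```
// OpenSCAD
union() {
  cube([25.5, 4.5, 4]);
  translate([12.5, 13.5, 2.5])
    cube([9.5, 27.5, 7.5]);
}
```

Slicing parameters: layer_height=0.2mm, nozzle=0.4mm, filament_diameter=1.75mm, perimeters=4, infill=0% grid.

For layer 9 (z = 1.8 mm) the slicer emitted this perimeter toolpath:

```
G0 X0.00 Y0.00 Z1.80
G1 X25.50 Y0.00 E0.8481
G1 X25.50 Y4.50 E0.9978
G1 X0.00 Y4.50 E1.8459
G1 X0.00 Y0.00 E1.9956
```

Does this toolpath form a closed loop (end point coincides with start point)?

yes

Start point (G0): (0.00, 0.00). End point (last G1): the path returns to the start — closed.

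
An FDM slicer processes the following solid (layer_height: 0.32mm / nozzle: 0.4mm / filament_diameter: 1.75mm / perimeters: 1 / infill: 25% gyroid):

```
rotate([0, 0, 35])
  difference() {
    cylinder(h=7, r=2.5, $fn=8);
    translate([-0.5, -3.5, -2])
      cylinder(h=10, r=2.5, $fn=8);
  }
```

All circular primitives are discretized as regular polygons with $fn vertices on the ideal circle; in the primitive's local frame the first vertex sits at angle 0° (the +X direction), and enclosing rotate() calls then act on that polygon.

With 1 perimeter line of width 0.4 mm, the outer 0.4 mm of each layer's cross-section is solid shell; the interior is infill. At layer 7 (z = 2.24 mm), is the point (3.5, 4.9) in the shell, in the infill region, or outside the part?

outside

At z = 2.24 mm: the r=2.5 cylinder contributes a regular 8-gon of circumradius 2.5; the r=2.5 cylinder at (-0.5, -3.5) gives a regular 8-gon of circumradius 2.5 (constant along its height); Taking the first minus the rest: starting from the r=2.5 cylinder, the r=2.5 cylinder at (-0.5, -3.5) partially overlaps it — only the 2.61 mm² overlap (of its 17.68 mm²) is removed, clipping the outline — 1 connected region; (rotated 35° about Z; rotation is an isometry so areas/perimeters/island counts are preserved). Overall, the cross-section is a single solid region. Undo the 35° rotation: the query point maps to (5.678, 2.006) in the un-rotated model frame. The nearest boundary edge runs (1.77, 1.77)→(2.50, 0.00); distance from the point to it = 3.70 mm. The point is not inside any of the regions above, so it lies outside the cross-section (3.70 mm from the nearest boundary).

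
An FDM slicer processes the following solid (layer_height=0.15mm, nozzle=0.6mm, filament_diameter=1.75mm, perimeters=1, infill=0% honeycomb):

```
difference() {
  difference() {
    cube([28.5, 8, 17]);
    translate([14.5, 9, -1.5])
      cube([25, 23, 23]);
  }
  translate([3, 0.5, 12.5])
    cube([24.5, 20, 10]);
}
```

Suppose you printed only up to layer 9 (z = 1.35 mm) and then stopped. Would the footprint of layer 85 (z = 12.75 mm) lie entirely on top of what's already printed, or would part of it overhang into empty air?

Compare the two slices. At z = 1.35: the 28.5×8 cube contributes its full rectangle (area 228.00 mm²); the cube at (14.5, 9) (footprint 25×23) is included at this height (area 575.00 mm²); Taking the first minus the rest: starting from the 28.5×8 cube (228.00 mm²), the 25×23 cube at (14.5, 9) misses the remaining region (no effect) — area = 228.00 mm²; the cube at (3, 0.5) does not reach this height (z outside [12.5, 22.5]); Subtracting the remaining from the first: none of the subtracted shapes is present at this height, so the result so far is unchanged — area = 228.00 mm². At z = 12.75: the cube (footprint 28.5×8) is included at this height (area 228.00 mm²); the 25×23 cube at (14.5, 9) contributes its full rectangle (area 575.00 mm²); Subtracting the remaining from the first: starting from the 28.5×8 cube (228.00 mm²), the 25×23 cube at (14.5, 9) misses the remaining region (no effect) — area = 228.00 mm²; the 24.5×20 cube at (3, 0.5) contributes its full rectangle (area 490.00 mm²); Subtracting the remaining from the first: starting from the result so far (228.00 mm²), the 24.5×20 cube at (3, 0.5) partially overlaps it — only the 183.75 mm² overlap (of its 490.00 mm²) is removed, clipping the outline — area = 44.25 mm². Checking containment: the cross-section at z = 12.75 is a subset of the cross-section at z = 1.35.

entirely on top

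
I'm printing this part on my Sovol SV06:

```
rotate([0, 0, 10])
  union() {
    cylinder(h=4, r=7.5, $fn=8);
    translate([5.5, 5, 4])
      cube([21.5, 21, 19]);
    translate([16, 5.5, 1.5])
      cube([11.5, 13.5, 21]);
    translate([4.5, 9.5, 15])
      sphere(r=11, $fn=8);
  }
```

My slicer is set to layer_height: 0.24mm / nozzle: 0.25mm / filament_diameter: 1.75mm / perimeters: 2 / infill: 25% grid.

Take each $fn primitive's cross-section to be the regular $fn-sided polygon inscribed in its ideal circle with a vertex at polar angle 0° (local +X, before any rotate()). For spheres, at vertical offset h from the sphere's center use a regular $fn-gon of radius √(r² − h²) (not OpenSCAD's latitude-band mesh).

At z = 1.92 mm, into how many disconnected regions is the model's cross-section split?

2

At z = 1.92 mm: the cylinder: section is a regular 8-gon, circumradius r=7.5; the cube at (5.5, 5) is absent (z outside [4, 23]); the 11.5×13.5 cube at (16, 5.5) contributes its full rectangle; the sphere at (4.5, 9.5) is not intersected at this z (|z−center|=13.080 > r=11); Combining (union): the 2 present regions are separate (no shared area or edge), so areas and boundary lengths simply add and each stays a separate island — 2 connected regions; (whole slice rotated 10° about Z — lengths, areas and connectivity unchanged). The result has 2 disconnected regions.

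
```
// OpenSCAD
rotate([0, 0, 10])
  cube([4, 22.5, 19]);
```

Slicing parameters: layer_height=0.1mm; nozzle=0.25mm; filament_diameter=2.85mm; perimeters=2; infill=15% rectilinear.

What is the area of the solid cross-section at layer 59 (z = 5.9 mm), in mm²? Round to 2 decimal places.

90.00 mm²

At z = 5.9 mm: the 4×22.5 cube contributes its full rectangle (area 90.00 mm²); (rotated 10° about Z; rotation is an isometry so areas/perimeters/island counts are preserved). Overall, the cross-section is a single solid region. Net area = 90.00 mm².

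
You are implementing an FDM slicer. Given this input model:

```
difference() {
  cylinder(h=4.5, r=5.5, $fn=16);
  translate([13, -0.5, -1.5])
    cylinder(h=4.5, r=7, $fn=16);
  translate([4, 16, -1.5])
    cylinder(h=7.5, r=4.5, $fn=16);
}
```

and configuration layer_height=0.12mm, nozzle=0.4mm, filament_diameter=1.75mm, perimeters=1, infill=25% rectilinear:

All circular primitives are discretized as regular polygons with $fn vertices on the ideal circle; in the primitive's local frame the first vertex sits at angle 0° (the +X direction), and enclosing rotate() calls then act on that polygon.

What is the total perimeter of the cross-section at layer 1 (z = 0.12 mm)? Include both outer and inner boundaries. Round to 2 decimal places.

34.34 mm

At z = 0.12 mm: the cylinder: section is a regular 16-gon, circumradius r=5.5 (perimeter = 2·16·5.500·sin(180°/16) = 34.34 mm); the r=7 cylinder at (13, -0.5) contributes a regular 16-gon of circumradius 7 (perimeter = 2·16·7.000·sin(180°/16) = 43.70 mm); the r=4.5 cylinder at (4, 16) contributes a regular 16-gon of circumradius 4.5 (perimeter = 2·16·4.500·sin(180°/16) = 28.09 mm); Subtracting the remaining from the first: starting from the r=5.5 cylinder, the r=7 cylinder at (13, -0.5) misses the remaining region (no effect); the r=4.5 cylinder at (4, 16) misses the remaining region (no effect) — boundary = 34.34 mm. Overall, the cross-section is a single solid region. Total boundary length (outer) = 34.34 mm.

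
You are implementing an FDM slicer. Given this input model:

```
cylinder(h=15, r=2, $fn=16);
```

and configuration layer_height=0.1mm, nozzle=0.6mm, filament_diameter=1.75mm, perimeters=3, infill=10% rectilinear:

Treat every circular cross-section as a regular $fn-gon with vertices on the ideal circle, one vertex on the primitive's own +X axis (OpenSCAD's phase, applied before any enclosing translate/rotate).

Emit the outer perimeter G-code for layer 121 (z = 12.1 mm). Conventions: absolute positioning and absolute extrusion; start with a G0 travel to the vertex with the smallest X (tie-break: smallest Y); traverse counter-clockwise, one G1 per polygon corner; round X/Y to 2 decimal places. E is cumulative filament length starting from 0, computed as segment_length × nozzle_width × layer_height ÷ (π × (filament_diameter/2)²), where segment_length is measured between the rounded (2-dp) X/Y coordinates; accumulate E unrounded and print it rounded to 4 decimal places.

G0 X-2.00 Y0.00 Z12.10
G1 X-1.85 Y-0.77 E0.0196
G1 X-1.41 Y-1.41 E0.0389
G1 X-0.77 Y-1.85 E0.0583
G1 X0.00 Y-2.00 E0.0779
G1 X0.77 Y-1.85 E0.0975
G1 X1.41 Y-1.41 E0.1168
G1 X1.85 Y-0.77 E0.1362
G1 X2.00 Y0.00 E0.1558
G1 X1.85 Y0.77 E0.1753
G1 X1.41 Y1.41 E0.1947
G1 X0.77 Y1.85 E0.2141
G1 X0.00 Y2.00 E0.2337
G1 X-0.77 Y1.85 E0.2532
G1 X-1.41 Y1.41 E0.2726
G1 X-1.85 Y0.77 E0.2920
G1 X-2.00 Y0.00 E0.3115

At z = 12.1 mm: the cylinder: section is a regular 16-gon, circumradius r=2. The outline is a single polygon with 16 vertices. Extrusion per mm of travel: 0.6 × 0.1 / (π × 0.875²) = 0.024945. Accumulating E over each segment gives final E = 0.3115.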